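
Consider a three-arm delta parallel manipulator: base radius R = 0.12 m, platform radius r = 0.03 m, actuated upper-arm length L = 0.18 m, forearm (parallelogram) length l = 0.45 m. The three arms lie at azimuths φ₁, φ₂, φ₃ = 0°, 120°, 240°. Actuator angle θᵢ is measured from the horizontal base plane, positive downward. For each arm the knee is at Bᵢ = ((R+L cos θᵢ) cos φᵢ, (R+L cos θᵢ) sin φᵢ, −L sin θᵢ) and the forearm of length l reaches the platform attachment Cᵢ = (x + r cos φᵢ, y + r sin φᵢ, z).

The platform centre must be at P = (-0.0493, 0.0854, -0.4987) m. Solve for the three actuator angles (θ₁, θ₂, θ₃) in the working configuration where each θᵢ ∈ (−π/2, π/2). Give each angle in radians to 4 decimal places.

rotate P by −φ1: (-0.0493, 0.0854, -0.4987)
  A=0.1393, B=-0.4987, C=(l²−L²−A²−y'²−z²)/(2L)=-0.2925
  γ=atan2(-0.4987,0.1393)=-1.2984;  ψ=arccos(-0.5649)=2.1711;  θ1=γ+ψ≈0.8727
rotate P by −φ2: (0.0986, 0.0000, -0.4987)
  e−x'=-0.0086;  (l²−L²−(e−x')²−y'²−z²)/2L = -0.2185
  θ2 = atan2(B,A) + arccos(C/0.4988) = 0.4363
rotate P by −φ3: (-0.0493, -0.0854, -0.4987)
  A cos θ + B sin θ = C:  0.1393·cos θ + -0.4987·sin θ = -0.2925
  γ=atan2(-0.4987,0.1393)=-1.2984;  ψ=arccos(-0.5649)=2.1711;  θ3=γ+ψ≈0.8727

θ₁ = 0.8727, θ₂ = 0.4363, θ₃ = 0.8727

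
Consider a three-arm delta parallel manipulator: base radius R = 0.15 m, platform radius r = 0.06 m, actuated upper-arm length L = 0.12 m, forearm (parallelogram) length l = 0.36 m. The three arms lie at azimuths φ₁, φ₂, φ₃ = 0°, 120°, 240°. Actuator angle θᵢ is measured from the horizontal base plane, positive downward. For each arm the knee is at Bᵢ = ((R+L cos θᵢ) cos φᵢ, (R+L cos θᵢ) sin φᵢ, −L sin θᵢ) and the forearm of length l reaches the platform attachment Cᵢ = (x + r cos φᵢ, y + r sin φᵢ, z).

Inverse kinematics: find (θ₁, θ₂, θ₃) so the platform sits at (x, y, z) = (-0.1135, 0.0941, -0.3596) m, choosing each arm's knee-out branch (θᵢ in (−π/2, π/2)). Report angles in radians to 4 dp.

φ1=0.0° → target in arm frame (-0.1135, 0.0941)
  e−x'=0.2035;  (l²−L²−(e−x')²−y'²−z²)/2L = -0.2682
  θ1 = atan2(B,A) + arccos(C/0.4132) = 1.2215
arm 2 (φ=120.0°): x'=0.1382, y'=0.0512
  A=-0.0482, B=-0.3596, C=(l²−L²−A²−y'²−z²)/(2L)=-0.0794
  √(A²+B²)=0.3628;  θ2 = -1.7042+1.7915 ≈ 0.0874
rotate P by −φ3: (-0.0247, -0.1453, -0.3596)
  A=0.1147, B=-0.3596, C=(l²−L²−A²−y'²−z²)/(2L)=-0.2017
  θ3 = atan2(B,A) + arccos(C/0.3775) = 0.8726

θ₁ = 1.2215, θ₂ = 0.0874, θ₃ = 0.8726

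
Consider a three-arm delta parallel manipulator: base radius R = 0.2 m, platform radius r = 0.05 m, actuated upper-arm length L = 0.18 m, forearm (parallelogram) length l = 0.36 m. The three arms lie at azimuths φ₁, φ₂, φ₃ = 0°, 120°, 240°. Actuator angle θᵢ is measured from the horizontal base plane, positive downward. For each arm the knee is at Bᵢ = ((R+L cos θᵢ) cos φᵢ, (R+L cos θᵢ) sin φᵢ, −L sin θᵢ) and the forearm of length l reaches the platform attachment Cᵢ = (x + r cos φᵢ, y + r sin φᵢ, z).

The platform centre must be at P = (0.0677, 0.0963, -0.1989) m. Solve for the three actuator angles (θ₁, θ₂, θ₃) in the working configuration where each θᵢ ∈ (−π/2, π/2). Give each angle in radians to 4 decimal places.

arm 1 (φ=0.0°): x'=0.0677, y'=0.0963
  e−x'=0.0823;  (l²−L²−(e−x')²−y'²−z²)/2L = 0.1155
  θ1 = atan2(B,A) + arccos(C/0.2153) = -0.1742
arm 2 (φ=120.0°): x'=0.0495, y'=-0.1068
  A cos θ + B sin θ = C:  0.1005·cos θ + -0.1989·sin θ = 0.1004
  γ=atan2(-0.1989,0.1005)=-1.1031;  ψ=arccos(0.4506)=1.1034;  θ2=γ+ψ≈0.0002
arm 3 (φ=240.0°): x'=-0.1172, y'=0.0105
  A=0.2672, B=-0.1989, C=(l²−L²−A²−y'²−z²)/(2L)=-0.0386
  √(A²+B²)=0.3331;  θ3 = -0.6398+1.6869 ≈ 1.0471

θ₁ = -0.1742, θ₂ = 0.0002, θ₃ = 1.0471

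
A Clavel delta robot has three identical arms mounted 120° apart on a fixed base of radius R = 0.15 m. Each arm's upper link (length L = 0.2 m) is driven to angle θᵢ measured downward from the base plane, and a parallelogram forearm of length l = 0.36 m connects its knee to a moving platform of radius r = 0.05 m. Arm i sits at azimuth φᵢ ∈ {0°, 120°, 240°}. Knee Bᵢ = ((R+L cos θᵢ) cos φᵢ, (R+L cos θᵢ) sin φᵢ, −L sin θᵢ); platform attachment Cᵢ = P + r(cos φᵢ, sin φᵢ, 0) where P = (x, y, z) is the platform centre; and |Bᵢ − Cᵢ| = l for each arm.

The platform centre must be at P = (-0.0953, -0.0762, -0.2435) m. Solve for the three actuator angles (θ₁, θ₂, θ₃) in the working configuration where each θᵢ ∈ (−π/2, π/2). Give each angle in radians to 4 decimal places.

arm 1 (φ=0.0°): x'=-0.0953, y'=-0.0762
  e−x'=0.1953;  (l²−L²−(e−x')²−y'²−z²)/2L = -0.0341
  θ1 = atan2(B,A) + arccos(C/0.3121) = 0.7855
φ2=120.0° → target in arm frame (-0.0183, 0.1206)
  A=0.1183, B=-0.2435, C=(l²−L²−A²−y'²−z²)/(2L)=0.0044
  γ=atan2(-0.2435,0.1183)=-1.1184;  ψ=arccos(0.0162)=1.5546;  θ2=γ+ψ≈0.4362
rotate P by −φ3: (0.1136, -0.0444, -0.2435)
  A=-0.0136, B=-0.2435, C=(l²−L²−A²−y'²−z²)/(2L)=0.0704
  γ=atan2(-0.2435,-0.0136)=-1.6268;  ψ=arccos(0.2885)=1.2781;  θ3=γ+ψ≈-0.3487

θ₁ = 0.7855, θ₂ = 0.4362, θ₃ = -0.3487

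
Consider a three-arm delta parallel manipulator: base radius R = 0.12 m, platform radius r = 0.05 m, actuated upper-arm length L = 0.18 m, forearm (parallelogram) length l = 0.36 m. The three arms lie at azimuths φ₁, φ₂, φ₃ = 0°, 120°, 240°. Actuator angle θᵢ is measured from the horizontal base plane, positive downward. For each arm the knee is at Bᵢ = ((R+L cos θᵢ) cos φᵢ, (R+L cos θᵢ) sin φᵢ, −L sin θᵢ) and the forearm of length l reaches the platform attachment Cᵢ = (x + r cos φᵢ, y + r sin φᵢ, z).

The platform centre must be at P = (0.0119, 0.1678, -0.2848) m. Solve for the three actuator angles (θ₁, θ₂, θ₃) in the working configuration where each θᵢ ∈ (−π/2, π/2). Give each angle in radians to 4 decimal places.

rotate P by −φ1: (0.0119, 0.1678, -0.2848)
  A cos θ + B sin θ = C:  0.0581·cos θ + -0.2848·sin θ = -0.0429
  γ=atan2(-0.2848,0.0581)=-1.3696;  ψ=arccos(-0.1476)=1.7189;  θ1=γ+ψ≈0.3494
φ2=120.0° → target in arm frame (0.1394, -0.0942)
  e−x'=-0.0694;  (l²−L²−(e−x')²−y'²−z²)/2L = 0.0067
  γ=atan2(-0.2848,-0.0694)=-1.8097;  ψ=arccos(0.0228)=1.5480;  θ2=γ+ψ≈-0.2617
arm 3 (φ=240.0°): x'=-0.1513, y'=-0.0736
  e−x'=0.2213;  (l²−L²−(e−x')²−y'²−z²)/2L = -0.1064
  √(A²+B²)=0.3607;  θ3 = -0.9103+1.8701 ≈ 0.9599

θ₁ = 0.3494, θ₂ = -0.2617, θ₃ = 0.9599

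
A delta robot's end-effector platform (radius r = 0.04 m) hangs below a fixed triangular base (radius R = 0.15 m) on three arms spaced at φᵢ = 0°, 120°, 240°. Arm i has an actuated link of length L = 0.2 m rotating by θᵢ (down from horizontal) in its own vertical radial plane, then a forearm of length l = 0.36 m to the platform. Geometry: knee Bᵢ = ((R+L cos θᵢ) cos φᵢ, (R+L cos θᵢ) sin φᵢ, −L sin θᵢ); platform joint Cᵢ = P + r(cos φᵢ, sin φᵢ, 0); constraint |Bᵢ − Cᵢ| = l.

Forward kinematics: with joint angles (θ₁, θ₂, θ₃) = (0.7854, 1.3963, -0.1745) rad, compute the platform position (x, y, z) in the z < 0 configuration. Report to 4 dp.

S1 = (0.2514·cos0.0°, 0.2514·sin0.0°, -0.1414) = (0.2514, 0.0000, -0.1414)
arm 2 at φ=120.0°: ρ2 = 0.1447;  S2 = (-0.0724, 0.1253, -0.1970)
S3 = (0.3070·cos240.0°, 0.3070·sin240.0°, 0.0347) = (-0.1535, -0.2658, 0.0347)
eliminate P² terms by subtracting sphere 1 from 2 and 3
[-0.6476 0.2507 -0.1111]·P = -0.0235;  [-0.8098 -0.5317 0.3523]·P = 0.0122
det = 0.5473;  x = 0.0172+0.0534z,  y = -0.0492+0.5812z
into |P−S₁|² = l²: 1.3407z² + 0.2006z + -0.0523 = 0;  Δ = 0.3208;  z = -0.2861 or 0.1364 → z<0 root = -0.2861
x = 0.0019, y = -0.2155

(0.0019, -0.2155, -0.2861)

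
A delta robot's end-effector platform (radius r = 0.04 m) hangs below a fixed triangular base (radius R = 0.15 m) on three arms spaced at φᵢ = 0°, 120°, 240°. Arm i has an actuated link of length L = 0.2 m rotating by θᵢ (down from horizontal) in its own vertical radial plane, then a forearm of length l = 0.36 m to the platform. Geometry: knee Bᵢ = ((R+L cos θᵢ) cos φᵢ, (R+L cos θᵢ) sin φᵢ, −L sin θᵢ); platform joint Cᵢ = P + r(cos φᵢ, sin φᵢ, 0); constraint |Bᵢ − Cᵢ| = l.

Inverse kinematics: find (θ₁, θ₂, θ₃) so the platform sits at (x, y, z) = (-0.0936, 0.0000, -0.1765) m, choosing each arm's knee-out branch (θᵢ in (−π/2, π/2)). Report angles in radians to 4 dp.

rotate P by −φ1: (-0.0936, 0.0000, -0.1765)
  A=0.2036, B=-0.1765, C=(l²−L²−A²−y'²−z²)/(2L)=0.0425
  γ=atan2(-0.1765,0.2036)=-0.7142;  ψ=arccos(0.1577)=1.4125;  θ1=γ+ψ≈0.6982
arm 2 (φ=120.0°): x'=0.0468, y'=0.0811
  e−x'=0.0632;  (l²−L²−(e−x')²−y'²−z²)/2L = 0.1197
  θ2 = atan2(B,A) + arccos(C/0.1875) = -0.3487
φ3=240.0° → target in arm frame (0.0468, -0.0811)
  e−x'=0.0632;  (l²−L²−(e−x')²−y'²−z²)/2L = 0.1197
  γ=atan2(-0.1765,0.0632)=-1.2269;  ψ=arccos(0.6385)=0.8782;  θ3=γ+ψ≈-0.3487

θ₁ = 0.6982, θ₂ = -0.3487, θ₃ = -0.3487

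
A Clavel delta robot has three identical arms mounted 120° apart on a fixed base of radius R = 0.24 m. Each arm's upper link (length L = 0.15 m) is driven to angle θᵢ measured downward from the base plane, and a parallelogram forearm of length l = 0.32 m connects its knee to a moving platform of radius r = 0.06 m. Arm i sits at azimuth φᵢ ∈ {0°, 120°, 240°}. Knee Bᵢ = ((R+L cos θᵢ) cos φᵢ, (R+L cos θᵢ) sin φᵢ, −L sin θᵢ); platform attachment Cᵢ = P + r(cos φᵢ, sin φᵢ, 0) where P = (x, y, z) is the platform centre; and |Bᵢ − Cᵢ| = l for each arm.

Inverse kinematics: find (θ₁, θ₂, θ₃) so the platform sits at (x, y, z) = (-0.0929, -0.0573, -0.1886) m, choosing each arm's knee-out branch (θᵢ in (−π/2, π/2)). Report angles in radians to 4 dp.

θ₁ = 1.3086, θ₂ = 0.7851, θ₃ = -0.1742

φ1=0.0° → target in arm frame (-0.0929, -0.0573)
  A=0.2729, B=-0.1886, C=(l²−L²−A²−y'²−z²)/(2L)=-0.1114
  θ1 = atan2(B,A) + arccos(C/0.3317) = 1.3086
arm 2 (φ=120.0°): x'=-0.0032, y'=0.1091
  A=0.1832, B=-0.1886, C=(l²−L²−A²−y'²−z²)/(2L)=-0.0038
  γ=atan2(-0.1886,0.1832)=-0.8000;  ψ=arccos(-0.0143)=1.5851;  θ2=γ+ψ≈0.7851
arm 3 (φ=240.0°): x'=0.0961, y'=-0.0518
  A cos θ + B sin θ = C:  0.0839·cos θ + -0.1886·sin θ = 0.1153
  γ=atan2(-0.1886,0.0839)=-1.1521;  ψ=arccos(0.5587)=0.9779;  θ3=γ+ψ≈-0.1742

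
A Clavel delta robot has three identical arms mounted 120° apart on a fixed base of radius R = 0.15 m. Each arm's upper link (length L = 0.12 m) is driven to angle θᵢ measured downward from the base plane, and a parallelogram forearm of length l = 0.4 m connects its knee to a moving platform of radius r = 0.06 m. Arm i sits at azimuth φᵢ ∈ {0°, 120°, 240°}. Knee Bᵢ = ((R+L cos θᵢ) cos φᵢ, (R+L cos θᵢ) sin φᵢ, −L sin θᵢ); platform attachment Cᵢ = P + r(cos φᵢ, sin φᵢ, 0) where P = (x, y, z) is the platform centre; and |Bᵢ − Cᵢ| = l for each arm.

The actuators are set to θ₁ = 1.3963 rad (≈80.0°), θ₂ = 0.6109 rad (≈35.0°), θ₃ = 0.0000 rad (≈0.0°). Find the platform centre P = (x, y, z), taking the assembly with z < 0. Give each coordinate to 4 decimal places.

S1 = (0.1108·cos0.0°, 0.1108·sin0.0°, -0.1182) = (0.1108, 0.0000, -0.1182)
arm 2 at φ=120.0°: e+L cos θ2 = 0.1883;  S2 = (-0.0941, 0.1631, -0.0688)
arm 3 at φ=240.0°: e+L cos θ3 = 0.2100;  S3 = (-0.1050, -0.1819, 0.0000)
subtract pairs → two planes through P
linear system: -0.4100x+0.3261y = 0.0139−0.0987z; -0.4317x+-0.3637y = 0.0178−0.2364z
Cramer: x(z) = -0.0376+0.3897z;  y(z) = -0.0045+0.1873z
sphere 1 gives Az²+Bz+C=0 with A=1.1870, B=0.1190, C=-0.1240;  B²−4AC=0.6028;  roots -0.3772, 0.2769;  negative root z = -0.3772
x = -0.1846, y = -0.0751

(-0.1846, -0.0751, -0.3772)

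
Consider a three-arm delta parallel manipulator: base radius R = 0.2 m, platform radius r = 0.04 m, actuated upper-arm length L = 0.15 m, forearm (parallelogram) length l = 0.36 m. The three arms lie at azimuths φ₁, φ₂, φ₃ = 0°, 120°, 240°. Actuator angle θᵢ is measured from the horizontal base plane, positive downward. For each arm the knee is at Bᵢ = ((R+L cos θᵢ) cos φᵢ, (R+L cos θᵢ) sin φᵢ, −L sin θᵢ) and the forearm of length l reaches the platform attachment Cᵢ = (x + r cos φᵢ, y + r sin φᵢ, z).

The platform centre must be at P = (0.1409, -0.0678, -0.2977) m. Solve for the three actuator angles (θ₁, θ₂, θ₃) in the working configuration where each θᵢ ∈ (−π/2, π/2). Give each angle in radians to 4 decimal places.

rotate P by −φ1: (0.1409, -0.0678, -0.2977)
  A cos θ + B sin θ = C:  0.0191·cos θ + -0.2977·sin θ = 0.0450
  √(A²+B²)=0.2983;  θ1 = -1.5067+1.4192 ≈ -0.0875
φ2=120.0° → target in arm frame (-0.1292, -0.0881)
  A cos θ + B sin θ = C:  0.2892·cos θ + -0.2977·sin θ = -0.2430
  √(A²+B²)=0.4150;  θ2 = -0.7999+2.1964 ≈ 1.3965
φ3=240.0° → target in arm frame (-0.0117, 0.1559)
  e−x'=0.1717;  (l²−L²−(e−x')²−y'²−z²)/2L = -0.1178
  γ=atan2(-0.2977,0.1717)=-1.0476;  ψ=arccos(-0.3427)=1.9205;  θ3=γ+ψ≈0.8730

θ₁ = -0.0875, θ₂ = 1.3965, θ₃ = 0.8730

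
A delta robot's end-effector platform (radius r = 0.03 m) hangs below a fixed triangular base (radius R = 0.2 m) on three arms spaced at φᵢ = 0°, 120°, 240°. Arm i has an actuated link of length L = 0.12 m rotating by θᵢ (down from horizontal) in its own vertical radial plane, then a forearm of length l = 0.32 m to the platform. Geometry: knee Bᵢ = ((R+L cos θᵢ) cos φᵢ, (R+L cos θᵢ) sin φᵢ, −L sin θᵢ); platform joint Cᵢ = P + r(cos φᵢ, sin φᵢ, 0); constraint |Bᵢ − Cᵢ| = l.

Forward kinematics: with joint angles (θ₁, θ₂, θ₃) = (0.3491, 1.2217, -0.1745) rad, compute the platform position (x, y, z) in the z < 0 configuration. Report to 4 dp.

arm 1 at φ=0.0°: e+L cos θ1 = 0.2828;  centre 1 = (0.2828, 0.0000, -0.0410)
centre 2 = (0.2110·cos120.0°, 0.2110·sin120.0°, -0.1128) = (-0.1055, 0.1828, -0.1128)
centre 3 = (0.2882·cos240.0°, 0.2882·sin240.0°, 0.0208) = (-0.1441, -0.2496, 0.0208)
|centre ₂|²−|centre ₁|² = -0.0244;  |centre ₃|²−|centre ₁|² = 0.0018
plane₁₂: -0.7766x+0.3655y+-0.1434z = -0.0244
det = 0.6997;  x = 0.0164+-0.0377z,  y = -0.0318+0.3124z
quadratic in z: (1.0990)z²+(0.0823)z+(-0.0288)=0, √Δ=0.3650 → z ∈ {-0.2035, 0.1286}; z = -0.2035 (taking z<0)
x = 0.0241, y = -0.0954

(0.0241, -0.0954, -0.2035)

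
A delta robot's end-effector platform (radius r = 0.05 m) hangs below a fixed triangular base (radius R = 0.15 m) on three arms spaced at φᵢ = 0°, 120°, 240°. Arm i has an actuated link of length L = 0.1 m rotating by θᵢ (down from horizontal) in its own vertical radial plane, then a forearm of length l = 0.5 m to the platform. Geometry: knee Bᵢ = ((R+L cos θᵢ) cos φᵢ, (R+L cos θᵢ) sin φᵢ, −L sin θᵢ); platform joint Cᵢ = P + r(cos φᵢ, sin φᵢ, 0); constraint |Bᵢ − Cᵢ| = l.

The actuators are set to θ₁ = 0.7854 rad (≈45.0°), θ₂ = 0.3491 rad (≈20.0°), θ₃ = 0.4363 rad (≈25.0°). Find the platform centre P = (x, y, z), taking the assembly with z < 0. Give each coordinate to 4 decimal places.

arm 1 at φ=0.0°: ρ1 = 0.1707;  centre 1 = (0.1707, 0.0000, -0.0707)
φ2=120.0°: virtual centre (-0.0970, 0.1680, -0.0342), radius l
centre 3 = (0.1906·cos240.0°, 0.1906·sin240.0°, -0.0423) = (-0.0953, -0.1651, -0.0423)
|centre ₂|²−|centre ₁|² = 0.0047;  |centre ₃|²−|centre ₁|² = 0.0040
plane₁₂: -0.5354x+0.3360y+0.0730z = 0.0047
det = 0.3555;  x = -0.0081+0.1216z,  y = 0.0010+-0.0236z
quadratic in z: (1.0153)z²+(0.0979)z+(-0.2130)=0, √Δ=0.9353 → z ∈ {-0.5088, 0.4124}; z = -0.5088 (taking z<0)
x = -0.0699, y = 0.0130

(-0.0699, 0.0130, -0.5088)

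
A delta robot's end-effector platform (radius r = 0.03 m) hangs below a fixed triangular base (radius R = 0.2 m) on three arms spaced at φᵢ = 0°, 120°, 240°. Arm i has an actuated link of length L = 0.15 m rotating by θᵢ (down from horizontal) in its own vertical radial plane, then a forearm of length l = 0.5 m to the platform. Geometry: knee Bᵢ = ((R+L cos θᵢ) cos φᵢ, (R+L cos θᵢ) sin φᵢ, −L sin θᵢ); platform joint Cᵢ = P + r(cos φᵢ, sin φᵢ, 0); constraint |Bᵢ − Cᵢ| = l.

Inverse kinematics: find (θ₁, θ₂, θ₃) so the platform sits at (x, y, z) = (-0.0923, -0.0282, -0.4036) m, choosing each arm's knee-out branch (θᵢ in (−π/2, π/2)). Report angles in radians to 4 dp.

arm 1 (φ=0.0°): x'=-0.0923, y'=-0.0282
  A=0.2623, B=-0.4036, C=(l²−L²−A²−y'²−z²)/(2L)=-0.0166
  √(A²+B²)=0.4813;  θ1 = -0.9945+1.6054 ≈ 0.6109
φ2=120.0° → target in arm frame (0.0217, 0.0940)
  e−x'=0.1483;  (l²−L²−(e−x')²−y'²−z²)/2L = 0.1126
  θ2 = atan2(B,A) + arccos(C/0.4300) = 0.0871
arm 3 (φ=240.0°): x'=0.0706, y'=-0.0658
  A cos θ + B sin θ = C:  0.0994·cos θ + -0.4036·sin θ = 0.1680
  θ3 = atan2(B,A) + arccos(C/0.4157) = -0.1744

θ₁ = 0.6109, θ₂ = 0.0871, θ₃ = -0.1744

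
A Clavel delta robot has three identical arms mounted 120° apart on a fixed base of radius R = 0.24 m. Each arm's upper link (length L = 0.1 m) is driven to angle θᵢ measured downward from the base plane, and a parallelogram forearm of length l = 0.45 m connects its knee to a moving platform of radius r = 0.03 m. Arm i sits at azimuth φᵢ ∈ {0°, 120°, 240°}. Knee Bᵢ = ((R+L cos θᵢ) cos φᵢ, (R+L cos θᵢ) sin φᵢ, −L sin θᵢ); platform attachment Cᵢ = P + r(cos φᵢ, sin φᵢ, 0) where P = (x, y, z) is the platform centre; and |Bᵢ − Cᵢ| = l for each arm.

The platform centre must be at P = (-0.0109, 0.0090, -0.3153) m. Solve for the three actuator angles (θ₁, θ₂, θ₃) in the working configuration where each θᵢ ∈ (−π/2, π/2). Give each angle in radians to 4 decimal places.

θ₁ = -0.0004, θ₂ = -0.2621, θ₃ = -0.0872

arm 1 (φ=0.0°): x'=-0.0109, y'=0.0090
  A cos θ + B sin θ = C:  0.2209·cos θ + -0.3153·sin θ = 0.2210
  θ1 = atan2(B,A) + arccos(C/0.3850) = -0.0004
arm 2 (φ=120.0°): x'=0.0132, y'=0.0049
  A cos θ + B sin θ = C:  0.1968·cos θ + -0.3153·sin θ = 0.2717
  √(A²+B²)=0.3717;  θ2 = -1.0129+0.7508 ≈ -0.2621
arm 3 (φ=240.0°): x'=-0.0023, y'=-0.0139
  e−x'=0.2123;  (l²−L²−(e−x')²−y'²−z²)/2L = 0.2390
  √(A²+B²)=0.3801;  θ3 = -0.9781+0.8909 ≈ -0.0872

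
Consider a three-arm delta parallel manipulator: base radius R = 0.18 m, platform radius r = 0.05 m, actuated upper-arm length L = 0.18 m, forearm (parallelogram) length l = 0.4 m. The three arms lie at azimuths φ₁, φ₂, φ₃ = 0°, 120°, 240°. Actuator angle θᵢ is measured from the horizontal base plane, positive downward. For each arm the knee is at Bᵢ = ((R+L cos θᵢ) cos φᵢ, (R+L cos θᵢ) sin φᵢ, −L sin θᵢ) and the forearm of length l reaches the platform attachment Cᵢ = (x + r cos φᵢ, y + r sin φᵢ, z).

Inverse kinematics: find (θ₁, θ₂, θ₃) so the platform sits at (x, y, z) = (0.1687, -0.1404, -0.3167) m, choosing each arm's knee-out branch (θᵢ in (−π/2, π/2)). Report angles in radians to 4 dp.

arm 1 (φ=0.0°): x'=0.1687, y'=-0.1404
  A=-0.0387, B=-0.3167, C=(l²−L²−A²−y'²−z²)/(2L)=0.0169
  γ=atan2(-0.3167,-0.0387)=-1.6924;  ψ=arccos(0.0530)=1.5177;  θ1=γ+ψ≈-0.1747
rotate P by −φ2: (-0.2059, -0.0759, -0.3167)
  A=0.3359, B=-0.3167, C=(l²−L²−A²−y'²−z²)/(2L)=-0.2537
  θ2 = atan2(B,A) + arccos(C/0.4617) = 1.3965
arm 3 (φ=240.0°): x'=0.0372, y'=0.2163
  A cos θ + B sin θ = C:  0.0928·cos θ + -0.3167·sin θ = -0.0780
  θ3 = atan2(B,A) + arccos(C/0.3300) = 0.5236

θ₁ = -0.1747, θ₂ = 1.3965, θ₃ = 0.5236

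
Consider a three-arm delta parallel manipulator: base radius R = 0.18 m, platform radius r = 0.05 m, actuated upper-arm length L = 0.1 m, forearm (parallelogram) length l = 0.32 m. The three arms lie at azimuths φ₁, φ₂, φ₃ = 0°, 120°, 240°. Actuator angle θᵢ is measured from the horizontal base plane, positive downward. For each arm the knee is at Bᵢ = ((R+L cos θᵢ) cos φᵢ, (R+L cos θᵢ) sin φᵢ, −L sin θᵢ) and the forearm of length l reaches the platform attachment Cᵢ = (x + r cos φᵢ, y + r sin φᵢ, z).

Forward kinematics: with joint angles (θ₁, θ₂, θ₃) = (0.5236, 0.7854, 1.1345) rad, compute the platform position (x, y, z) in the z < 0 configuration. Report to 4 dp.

centre 1 = (0.2166·cos0.0°, 0.2166·sin0.0°, -0.0500) = (0.2166, 0.0000, -0.0500)
centre 2 = (0.2007·cos120.0°, 0.2007·sin120.0°, -0.0707) = (-0.1004, 0.1738, -0.0707)
centre 3 = (0.1723·cos240.0°, 0.1723·sin240.0°, -0.0906) = (-0.0861, -0.1492, -0.0906)
|centre ₂|²−|centre ₁|² = -0.0041;  |centre ₃|²−|centre ₁|² = -0.0115
linear system: -0.6339x+0.3476y = -0.0041−-0.0414z; -0.6055x+-0.2984y = -0.0115−-0.0813z
det = 0.3996;  x = 0.0131+-0.1016z,  y = 0.0120+-0.0662z
quadratic in z: (1.0147)z²+(0.1398)z+(-0.0583)=0, √Δ=0.5063 → z ∈ {-0.3184, 0.1806}; z = -0.3184 (taking z<0)
x = 0.0455, y = 0.0331

(0.0455, 0.0331, -0.3184)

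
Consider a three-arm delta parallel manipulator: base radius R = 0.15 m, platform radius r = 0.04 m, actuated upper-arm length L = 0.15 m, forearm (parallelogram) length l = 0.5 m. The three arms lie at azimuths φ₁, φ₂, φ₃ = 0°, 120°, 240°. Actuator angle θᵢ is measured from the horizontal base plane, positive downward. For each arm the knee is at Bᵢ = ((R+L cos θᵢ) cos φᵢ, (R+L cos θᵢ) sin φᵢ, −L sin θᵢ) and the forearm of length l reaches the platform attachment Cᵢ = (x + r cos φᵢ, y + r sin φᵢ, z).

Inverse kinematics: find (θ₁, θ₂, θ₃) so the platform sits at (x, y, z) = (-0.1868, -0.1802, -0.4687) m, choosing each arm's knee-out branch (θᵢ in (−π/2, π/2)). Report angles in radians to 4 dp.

θ₁ = 1.3087, θ₂ = 0.9596, θ₃ = -0.1747

arm 1 (φ=0.0°): x'=-0.1868, y'=-0.1802
  e−x'=0.2968;  (l²−L²−(e−x')²−y'²−z²)/2L = -0.3758
  √(A²+B²)=0.5548;  θ1 = -1.0063+2.3150 ≈ 1.3087
φ2=120.0° → target in arm frame (-0.0627, 0.2519)
  A=0.1727, B=-0.4687, C=(l²−L²−A²−y'²−z²)/(2L)=-0.2848
  θ2 = atan2(B,A) + arccos(C/0.4995) = 0.9596
arm 3 (φ=240.0°): x'=0.2495, y'=-0.0717
  A cos θ + B sin θ = C:  -0.1395·cos θ + -0.4687·sin θ = -0.0559
  √(A²+B²)=0.4890;  θ3 = -1.8600+1.6853 ≈ -0.1747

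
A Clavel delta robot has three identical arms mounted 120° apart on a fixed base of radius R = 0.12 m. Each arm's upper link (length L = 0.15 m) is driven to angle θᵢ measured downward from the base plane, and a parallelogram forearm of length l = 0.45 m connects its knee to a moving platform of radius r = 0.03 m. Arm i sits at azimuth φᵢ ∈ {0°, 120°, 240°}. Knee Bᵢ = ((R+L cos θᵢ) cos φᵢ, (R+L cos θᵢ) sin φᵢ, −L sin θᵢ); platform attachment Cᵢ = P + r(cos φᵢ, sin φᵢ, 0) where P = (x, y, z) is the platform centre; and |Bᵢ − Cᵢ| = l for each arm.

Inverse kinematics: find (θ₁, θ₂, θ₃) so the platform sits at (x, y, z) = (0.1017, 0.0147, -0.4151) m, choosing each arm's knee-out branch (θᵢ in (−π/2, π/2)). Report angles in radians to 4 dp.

θ₁ = -0.0871, θ₂ = 0.4366, θ₃ = 0.5240

arm 1 (φ=0.0°): x'=0.1017, y'=0.0147
  e−x'=-0.0117;  (l²−L²−(e−x')²−y'²−z²)/2L = 0.0245
  √(A²+B²)=0.4153;  θ1 = -1.5990+1.5119 ≈ -0.0871
rotate P by −φ2: (-0.0381, -0.0954, -0.4151)
  e−x'=0.1281;  (l²−L²−(e−x')²−y'²−z²)/2L = -0.0594
  θ2 = atan2(B,A) + arccos(C/0.4344) = 0.4366
rotate P by −φ3: (-0.0636, 0.0807, -0.4151)
  A cos θ + B sin θ = C:  0.1536·cos θ + -0.4151·sin θ = -0.0747
  θ3 = atan2(B,A) + arccos(C/0.4426) = 0.5240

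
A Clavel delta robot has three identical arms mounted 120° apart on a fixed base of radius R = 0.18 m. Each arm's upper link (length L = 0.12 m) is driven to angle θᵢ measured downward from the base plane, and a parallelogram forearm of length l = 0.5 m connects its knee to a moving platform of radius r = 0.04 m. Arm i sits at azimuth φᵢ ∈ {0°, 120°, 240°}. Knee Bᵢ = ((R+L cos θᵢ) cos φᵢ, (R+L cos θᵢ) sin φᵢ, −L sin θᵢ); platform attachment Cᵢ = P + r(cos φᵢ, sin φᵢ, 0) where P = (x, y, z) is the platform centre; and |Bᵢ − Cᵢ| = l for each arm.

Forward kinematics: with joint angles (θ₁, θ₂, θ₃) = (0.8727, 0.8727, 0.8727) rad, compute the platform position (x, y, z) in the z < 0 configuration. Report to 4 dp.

(0.0000, 0.0000, -0.5423)

arm 1 at φ=0.0°: e+L cos θ1 = 0.2171;  S1 = (0.2171, 0.0000, -0.0919)
S2 = (0.2171·cos120.0°, 0.2171·sin120.0°, -0.0919) = (-0.1086, 0.1880, -0.0919)
S3 = (0.2171·cos240.0°, 0.2171·sin240.0°, -0.0919) = (-0.1086, -0.1880, -0.0919)
eliminate P² terms by subtracting sphere 1 from 2 and 3
linear system: -0.6514x+0.3761y = 0.0000−0.0000z; -0.6514x+-0.3761y = 0.0000−0.0000z
det = 0.4900;  x = 0.0000+0.0000z,  y = 0.0000+0.0000z
into |P−S₁|² = l²: 1.0000z² + 0.1839z + -0.1944 = 0;  Δ = 0.8114;  z = -0.5423 or 0.3585 → z<0 root = -0.5423
x = 0.0000, y = 0.0000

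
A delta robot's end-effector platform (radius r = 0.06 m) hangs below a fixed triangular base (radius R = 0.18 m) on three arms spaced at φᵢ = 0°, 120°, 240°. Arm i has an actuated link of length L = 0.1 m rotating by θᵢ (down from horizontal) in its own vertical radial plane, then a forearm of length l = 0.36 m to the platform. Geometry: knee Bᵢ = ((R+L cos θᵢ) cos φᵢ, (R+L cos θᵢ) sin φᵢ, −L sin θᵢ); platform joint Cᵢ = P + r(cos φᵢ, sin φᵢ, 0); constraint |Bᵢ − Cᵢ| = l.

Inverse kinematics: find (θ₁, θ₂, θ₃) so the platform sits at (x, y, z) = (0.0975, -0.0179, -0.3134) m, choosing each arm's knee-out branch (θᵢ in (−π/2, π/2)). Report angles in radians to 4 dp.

arm 1 (φ=0.0°): x'=0.0975, y'=-0.0179
  A cos θ + B sin θ = C:  0.0225·cos θ + -0.3134·sin θ = 0.1028
  γ=atan2(-0.3134,0.0225)=-1.4991;  ψ=arccos(0.3271)=1.2376;  θ1=γ+ψ≈-0.2615
rotate P by −φ2: (-0.0643, -0.0755, -0.3134)
  A=0.1843, B=-0.3134, C=(l²−L²−A²−y'²−z²)/(2L)=-0.0913
  θ2 = atan2(B,A) + arccos(C/0.3635) = 0.7854
rotate P by −φ3: (-0.0332, 0.0934, -0.3134)
  A cos θ + B sin θ = C:  0.1532·cos θ + -0.3134·sin θ = -0.0541
  θ3 = atan2(B,A) + arccos(C/0.3489) = 0.6106

θ₁ = -0.2615, θ₂ = 0.7854, θ₃ = 0.6106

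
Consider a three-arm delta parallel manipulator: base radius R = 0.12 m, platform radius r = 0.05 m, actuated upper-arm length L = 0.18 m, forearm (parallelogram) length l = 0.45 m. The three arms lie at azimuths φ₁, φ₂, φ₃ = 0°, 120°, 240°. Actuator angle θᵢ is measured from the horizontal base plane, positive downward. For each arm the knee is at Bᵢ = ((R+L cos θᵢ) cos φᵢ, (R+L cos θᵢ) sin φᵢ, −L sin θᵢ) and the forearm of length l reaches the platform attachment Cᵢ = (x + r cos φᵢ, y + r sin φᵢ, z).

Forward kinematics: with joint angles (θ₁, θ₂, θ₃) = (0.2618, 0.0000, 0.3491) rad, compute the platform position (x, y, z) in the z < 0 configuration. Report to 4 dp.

(-0.0170, 0.0609, -0.4082)

O1 = (0.2439·cos0.0°, 0.2439·sin0.0°, -0.0466) = (0.2439, 0.0000, -0.0466)
arm 2 at φ=120.0°: ρ2 = 0.2500;  O2 = (-0.1250, 0.2165, 0.0000)
O3 = (0.2391·cos240.0°, 0.2391·sin240.0°, -0.0616) = (-0.1196, -0.2071, -0.0616)
|O₂|²−|O₁|² = 0.0009;  |O₃|²−|O₁|² = -0.0007
plane₁₂: -0.7377x+0.4330y+0.0932z = 0.0009
Cramer: x(z) = -0.0001+0.0413z;  y(z) = 0.0018-0.1448z
into |P−O₁|² = l²: 1.0227z² + 0.0725z + -0.1408 = 0;  Δ = 0.5812;  z = -0.4082 or 0.3373 → z<0 root = -0.4082
x = -0.0170, y = 0.0609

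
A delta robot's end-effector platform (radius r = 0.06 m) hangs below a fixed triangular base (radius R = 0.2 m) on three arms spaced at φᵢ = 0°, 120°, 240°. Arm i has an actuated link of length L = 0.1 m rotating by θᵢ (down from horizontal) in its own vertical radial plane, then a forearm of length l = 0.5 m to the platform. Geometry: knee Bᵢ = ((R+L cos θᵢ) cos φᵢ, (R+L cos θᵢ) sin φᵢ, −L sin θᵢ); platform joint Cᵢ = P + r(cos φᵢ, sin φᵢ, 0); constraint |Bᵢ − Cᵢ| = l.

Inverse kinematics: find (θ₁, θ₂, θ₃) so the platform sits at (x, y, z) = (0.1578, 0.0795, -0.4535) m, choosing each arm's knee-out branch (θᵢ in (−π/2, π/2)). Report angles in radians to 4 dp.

rotate P by −φ1: (0.1578, 0.0795, -0.4535)
  A cos θ + B sin θ = C:  -0.0178·cos θ + -0.4535·sin θ = 0.1385
  θ1 = atan2(B,A) + arccos(C/0.4538) = -0.3494
φ2=120.0° → target in arm frame (-0.0101, -0.1764)
  A=0.1501, B=-0.4535, C=(l²−L²−A²−y'²−z²)/(2L)=-0.0965
  √(A²+B²)=0.4777;  θ2 = -1.2513+1.7742 ≈ 0.5229
arm 3 (φ=240.0°): x'=-0.1477, y'=0.0969
  A cos θ + B sin θ = C:  0.2877·cos θ + -0.4535·sin θ = -0.2893
  θ3 = atan2(B,A) + arccos(C/0.5371) = 1.1342

θ₁ = -0.3494, θ₂ = 0.5229, θ₃ = 1.1342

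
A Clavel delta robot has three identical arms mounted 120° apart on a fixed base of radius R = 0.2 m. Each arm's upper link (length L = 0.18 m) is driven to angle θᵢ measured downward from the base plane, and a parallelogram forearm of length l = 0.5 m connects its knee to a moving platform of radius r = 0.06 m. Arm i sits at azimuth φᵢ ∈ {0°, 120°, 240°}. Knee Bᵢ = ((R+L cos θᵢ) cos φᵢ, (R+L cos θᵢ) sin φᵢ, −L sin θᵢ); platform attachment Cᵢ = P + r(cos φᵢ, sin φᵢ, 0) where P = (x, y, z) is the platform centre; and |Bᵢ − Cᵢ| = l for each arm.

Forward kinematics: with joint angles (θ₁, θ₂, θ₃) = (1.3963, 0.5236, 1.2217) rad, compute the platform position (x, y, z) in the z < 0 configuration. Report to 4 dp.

(-0.1117, 0.1232, -0.5706)

φ1=0.0°: virtual centre (0.1713, 0.0000, -0.1773), radius l
arm 2 at φ=120.0°: e+L cos θ2 = 0.2959;  centre 2 = (-0.1479, 0.2562, -0.0900)
φ3=240.0°: virtual centre (-0.1008, -0.1746, -0.1691), radius l
|centre ₂|²−|centre ₁|² = 0.0349;  |centre ₃|²−|centre ₁|² = 0.0085
[-0.6384 0.5125 0.1745]·P = 0.0349;  [-0.5441 -0.3491 0.0162]·P = 0.0085
det = 0.5017;  x = -0.0330+0.1381z,  y = 0.0270+-0.1686z
quadratic in z: (1.0475)z²+(0.2890)z+(-0.1761)=0, √Δ=0.9064 → z ∈ {-0.5706, 0.2947}; z = -0.5706 (taking z<0)
x = -0.1117, y = 0.1232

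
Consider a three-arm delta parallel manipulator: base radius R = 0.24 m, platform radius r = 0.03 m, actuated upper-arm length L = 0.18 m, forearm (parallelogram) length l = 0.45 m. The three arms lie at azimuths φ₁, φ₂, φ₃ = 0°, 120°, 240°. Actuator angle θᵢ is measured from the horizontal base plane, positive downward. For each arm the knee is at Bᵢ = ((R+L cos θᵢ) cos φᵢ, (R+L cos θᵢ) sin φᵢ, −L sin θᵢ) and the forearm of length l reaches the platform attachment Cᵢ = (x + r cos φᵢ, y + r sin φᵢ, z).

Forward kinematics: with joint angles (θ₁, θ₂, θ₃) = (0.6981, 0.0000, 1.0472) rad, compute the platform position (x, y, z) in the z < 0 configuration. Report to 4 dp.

(-0.0152, 0.1222, -0.3518)

O1 = (0.3479·cos0.0°, 0.3479·sin0.0°, -0.1157) = (0.3479, 0.0000, -0.1157)
O2 = (0.3900·cos120.0°, 0.3900·sin120.0°, 0.0000) = (-0.1950, 0.3377, 0.0000)
O3 = (0.3000·cos240.0°, 0.3000·sin240.0°, -0.1559) = (-0.1500, -0.2598, -0.1559)
subtract pairs → two planes through P
linear system: -1.0858x+0.6755y = 0.0177−0.2314z; -0.9958x+-0.5196y = -0.0201−-0.0804z
det = 1.2368;  x = 0.0036+0.0533z,  y = 0.0319+-0.2569z
quadratic in z: (1.0688)z²+(0.1783)z+(-0.0695)=0, √Δ=0.5736 → z ∈ {-0.3518, 0.1849}; z = -0.3518 (taking z<0)
x = -0.0152, y = 0.1222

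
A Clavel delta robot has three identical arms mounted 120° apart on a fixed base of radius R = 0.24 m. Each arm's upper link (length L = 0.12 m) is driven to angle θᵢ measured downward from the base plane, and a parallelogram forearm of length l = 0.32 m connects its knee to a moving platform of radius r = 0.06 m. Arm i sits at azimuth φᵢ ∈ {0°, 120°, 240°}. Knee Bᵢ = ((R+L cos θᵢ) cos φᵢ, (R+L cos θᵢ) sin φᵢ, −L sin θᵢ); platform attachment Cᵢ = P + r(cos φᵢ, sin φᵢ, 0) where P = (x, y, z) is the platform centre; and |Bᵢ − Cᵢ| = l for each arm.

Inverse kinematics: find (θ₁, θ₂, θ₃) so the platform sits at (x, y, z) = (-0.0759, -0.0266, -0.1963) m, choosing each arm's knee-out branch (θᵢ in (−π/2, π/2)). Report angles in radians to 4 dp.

rotate P by −φ1: (-0.0759, -0.0266, -0.1963)
  e−x'=0.2559;  (l²−L²−(e−x')²−y'²−z²)/2L = -0.0697
  γ=atan2(-0.1963,0.2559)=-0.6544;  ψ=arccos(-0.2161)=1.7886;  θ1=γ+ψ≈1.1342
rotate P by −φ2: (0.0149, 0.0790, -0.1963)
  e−x'=0.1651;  (l²−L²−(e−x')²−y'²−z²)/2L = 0.0665
  √(A²+B²)=0.2565;  θ2 = -0.8716+1.3084 ≈ 0.4369
rotate P by −φ3: (0.0610, -0.0524, -0.1963)
  e−x'=0.1190;  (l²−L²−(e−x')²−y'²−z²)/2L = 0.1356
  θ3 = atan2(B,A) + arccos(C/0.2296) = -0.0871

θ₁ = 1.1342, θ₂ = 0.4369, θ₃ = -0.0871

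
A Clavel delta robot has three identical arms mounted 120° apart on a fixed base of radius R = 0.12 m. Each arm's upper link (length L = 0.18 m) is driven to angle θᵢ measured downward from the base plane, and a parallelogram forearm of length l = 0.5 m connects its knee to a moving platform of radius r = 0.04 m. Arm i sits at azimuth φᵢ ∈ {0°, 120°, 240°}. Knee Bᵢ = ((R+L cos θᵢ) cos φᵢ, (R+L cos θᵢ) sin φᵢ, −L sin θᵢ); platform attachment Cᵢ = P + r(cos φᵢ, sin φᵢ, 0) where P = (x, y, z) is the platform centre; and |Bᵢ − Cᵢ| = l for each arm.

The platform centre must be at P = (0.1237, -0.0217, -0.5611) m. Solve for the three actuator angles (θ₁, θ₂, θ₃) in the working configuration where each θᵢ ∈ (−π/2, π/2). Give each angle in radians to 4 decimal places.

θ₁ = 0.4363, θ₂ = 0.9600, θ₃ = 0.8729

φ1=0.0° → target in arm frame (0.1237, -0.0217)
  A cos θ + B sin θ = C:  -0.0437·cos θ + -0.5611·sin θ = -0.2767
  θ1 = atan2(B,A) + arccos(C/0.5628) = 0.4363
φ2=120.0° → target in arm frame (-0.0806, -0.0963)
  A=0.1606, B=-0.5611, C=(l²−L²−A²−y'²−z²)/(2L)=-0.3675
  γ=atan2(-0.5611,0.1606)=-1.2920;  ψ=arccos(-0.6297)=2.2520;  θ2=γ+ψ≈0.9600
arm 3 (φ=240.0°): x'=-0.0431, y'=0.1180
  A cos θ + B sin θ = C:  0.1231·cos θ + -0.5611·sin θ = -0.3508
  √(A²+B²)=0.5744;  θ3 = -1.3549+2.2278 ≈ 0.8729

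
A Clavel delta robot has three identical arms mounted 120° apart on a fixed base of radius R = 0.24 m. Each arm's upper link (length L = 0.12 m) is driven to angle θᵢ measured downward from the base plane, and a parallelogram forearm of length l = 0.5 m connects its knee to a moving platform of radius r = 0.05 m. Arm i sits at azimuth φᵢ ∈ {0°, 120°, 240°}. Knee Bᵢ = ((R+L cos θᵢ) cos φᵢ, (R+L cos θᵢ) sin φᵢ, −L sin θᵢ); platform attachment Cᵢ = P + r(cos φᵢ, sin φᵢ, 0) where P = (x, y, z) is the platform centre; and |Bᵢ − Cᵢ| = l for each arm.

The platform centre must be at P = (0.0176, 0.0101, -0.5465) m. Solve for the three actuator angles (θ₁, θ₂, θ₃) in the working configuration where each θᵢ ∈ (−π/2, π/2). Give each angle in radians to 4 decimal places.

θ₁ = 1.0471, θ₂ = 1.1345, θ₃ = 1.2220

φ1=0.0° → target in arm frame (0.0176, 0.0101)
  e−x'=0.1724;  (l²−L²−(e−x')²−y'²−z²)/2L = -0.3870
  θ1 = atan2(B,A) + arccos(C/0.5730) = 1.0471
φ2=120.0° → target in arm frame (-0.0001, -0.0203)
  e−x'=0.1901;  (l²−L²−(e−x')²−y'²−z²)/2L = -0.4150
  γ=atan2(-0.5465,0.1901)=-1.2361;  ψ=arccos(-0.7172)=2.3706;  θ2=γ+ψ≈1.1345
rotate P by −φ3: (-0.0175, 0.0102, -0.5465)
  A=0.2075, B=-0.5465, C=(l²−L²−A²−y'²−z²)/(2L)=-0.4427
  √(A²+B²)=0.5846;  θ3 = -1.2078+2.4299 ≈ 1.2220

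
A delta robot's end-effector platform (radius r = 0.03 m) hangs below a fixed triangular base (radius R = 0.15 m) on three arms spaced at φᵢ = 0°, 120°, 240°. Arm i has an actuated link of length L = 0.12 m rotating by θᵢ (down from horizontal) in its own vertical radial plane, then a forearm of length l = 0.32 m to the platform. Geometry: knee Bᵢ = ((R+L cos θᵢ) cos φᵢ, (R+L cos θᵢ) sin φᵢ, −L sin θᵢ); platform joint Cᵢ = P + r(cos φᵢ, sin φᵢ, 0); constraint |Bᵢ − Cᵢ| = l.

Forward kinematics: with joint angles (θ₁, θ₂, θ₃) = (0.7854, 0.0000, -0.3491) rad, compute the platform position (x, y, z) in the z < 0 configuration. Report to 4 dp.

S1 = (0.2049·cos0.0°, 0.2049·sin0.0°, -0.0849) = (0.2049, 0.0000, -0.0849)
φ2=120.0°: virtual centre (-0.1200, 0.2078, 0.0000), radius l
S3 = (0.2328·cos240.0°, 0.2328·sin240.0°, 0.0410) = (-0.1164, -0.2016, 0.0410)
|S₂|²−|S₁|² = 0.0084;  |S₃|²−|S₁|² = 0.0067
linear system: -0.6497x+0.4157y = 0.0084−0.1697z; -0.6425x+-0.4032y = 0.0067−0.2518z
det = 0.5290;  x = -0.0117+0.3272z,  y = 0.0020+0.1031z
sphere 1 gives Az²+Bz+C=0 with A=1.1177, B=0.0284, C=-0.0483;  B²−4AC=0.2168;  roots -0.2210, 0.1956;  negative root z = -0.2210
x = -0.0840, y = -0.0208

(-0.0840, -0.0208, -0.2210)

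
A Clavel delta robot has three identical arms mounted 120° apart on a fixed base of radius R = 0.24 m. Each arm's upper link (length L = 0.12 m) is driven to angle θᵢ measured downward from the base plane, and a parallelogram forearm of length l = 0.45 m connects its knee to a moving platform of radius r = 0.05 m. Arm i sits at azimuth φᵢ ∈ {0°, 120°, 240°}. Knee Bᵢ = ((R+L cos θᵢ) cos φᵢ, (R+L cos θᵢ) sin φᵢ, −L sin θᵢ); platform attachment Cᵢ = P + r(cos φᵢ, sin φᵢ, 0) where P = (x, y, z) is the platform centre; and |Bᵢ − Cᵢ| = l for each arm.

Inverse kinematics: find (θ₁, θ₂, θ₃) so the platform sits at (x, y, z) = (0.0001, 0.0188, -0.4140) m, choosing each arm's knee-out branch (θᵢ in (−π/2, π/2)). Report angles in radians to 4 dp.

rotate P by −φ1: (0.0001, 0.0188, -0.4140)
  A=0.1899, B=-0.4140, C=(l²−L²−A²−y'²−z²)/(2L)=-0.0821
  θ1 = atan2(B,A) + arccos(C/0.4555) = 0.6114
φ2=120.0° → target in arm frame (0.0162, -0.0095)
  A=0.1738, B=-0.4140, C=(l²−L²−A²−y'²−z²)/(2L)=-0.0566
  θ2 = atan2(B,A) + arccos(C/0.4490) = 0.5238
arm 3 (φ=240.0°): x'=-0.0163, y'=-0.0093
  A cos θ + B sin θ = C:  0.2063·cos θ + -0.4140·sin θ = -0.1081
  √(A²+B²)=0.4626;  θ3 = -1.1084+1.8068 ≈ 0.6983

θ₁ = 0.6114, θ₂ = 0.5238, θ₃ = 0.6983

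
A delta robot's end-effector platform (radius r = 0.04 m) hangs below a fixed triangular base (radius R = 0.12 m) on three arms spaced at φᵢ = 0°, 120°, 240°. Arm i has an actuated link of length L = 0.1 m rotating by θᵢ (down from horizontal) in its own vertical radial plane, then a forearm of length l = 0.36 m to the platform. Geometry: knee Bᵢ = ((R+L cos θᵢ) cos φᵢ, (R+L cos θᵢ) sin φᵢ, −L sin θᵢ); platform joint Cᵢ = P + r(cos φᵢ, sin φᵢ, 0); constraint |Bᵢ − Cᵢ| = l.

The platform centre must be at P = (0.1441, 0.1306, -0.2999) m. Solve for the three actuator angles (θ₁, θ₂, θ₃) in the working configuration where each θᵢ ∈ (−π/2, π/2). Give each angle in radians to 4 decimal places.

rotate P by −φ1: (0.1441, 0.1306, -0.2999)
  A cos θ + B sin θ = C:  -0.0641·cos θ + -0.2999·sin θ = 0.0425
  θ1 = atan2(B,A) + arccos(C/0.3067) = -0.3495
rotate P by −φ2: (0.0411, -0.1901, -0.2999)
  A=0.0389, B=-0.2999, C=(l²−L²−A²−y'²−z²)/(2L)=-0.0400
  θ2 = atan2(B,A) + arccos(C/0.3024) = 0.2617
arm 3 (φ=240.0°): x'=-0.1852, y'=0.0595
  e−x'=0.2652;  (l²−L²−(e−x')²−y'²−z²)/2L = -0.2209
  θ3 = atan2(B,A) + arccos(C/0.4003) = 1.3086

θ₁ = -0.3495, θ₂ = 0.2617, θ₃ = 1.3086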